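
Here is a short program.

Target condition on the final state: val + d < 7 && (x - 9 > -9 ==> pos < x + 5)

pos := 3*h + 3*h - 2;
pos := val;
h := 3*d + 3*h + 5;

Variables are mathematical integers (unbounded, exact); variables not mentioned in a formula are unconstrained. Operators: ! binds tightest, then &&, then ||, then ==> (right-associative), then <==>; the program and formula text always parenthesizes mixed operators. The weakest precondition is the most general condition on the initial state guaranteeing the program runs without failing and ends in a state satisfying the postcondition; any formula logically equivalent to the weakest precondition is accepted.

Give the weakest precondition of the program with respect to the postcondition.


Working backward. After the program, the postcondition val + d < 7 && (x - 9 > -9 ==> pos < x + 5) must hold; in canonical form it is d + val < 7 && (x > 0 ==> pos < x + 5).
Before h := 3*d + 3*h + 5: d + val < 7 && (x > 0 ==> pos < x + 5)
Before pos := val: d + val < 7 && (x > 0 ==> val < x + 5)
Before pos := 3*h + 3*h - 2: d + val < 7 && (x > 0 ==> val < x + 5)
Answer: WP = d + val < 7 && (x > 0 ==> val < x + 5)


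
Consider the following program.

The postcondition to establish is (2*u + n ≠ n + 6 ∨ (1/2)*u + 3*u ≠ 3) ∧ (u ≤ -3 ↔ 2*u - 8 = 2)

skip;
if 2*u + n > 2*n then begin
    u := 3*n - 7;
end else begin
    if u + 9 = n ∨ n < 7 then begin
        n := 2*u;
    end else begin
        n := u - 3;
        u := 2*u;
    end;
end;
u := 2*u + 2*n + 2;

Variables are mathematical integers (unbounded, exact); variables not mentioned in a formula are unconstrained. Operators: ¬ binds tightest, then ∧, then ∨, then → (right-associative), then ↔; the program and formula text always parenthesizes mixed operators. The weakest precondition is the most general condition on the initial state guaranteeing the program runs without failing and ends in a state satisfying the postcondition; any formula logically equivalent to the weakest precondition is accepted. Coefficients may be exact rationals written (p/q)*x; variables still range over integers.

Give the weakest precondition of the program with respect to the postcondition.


Working backward. After the program, the postcondition (2*u + n ≠ n + 6 ∨ (1/2)*u + 3*u ≠ 3) ∧ (u ≤ -3 ↔ 2*u - 8 = 2) must hold; in canonical form it is (2*u ≠ 6 ∨ (7/2)*u ≠ 3) ∧ (u ≤ -3 ↔ 2*u = 10).
Before u := 2*u + 2*n + 2: (4*n + 4*u ≠ 2 ∨ 7*n + 7*u ≠ -4) ∧ (2*n + 2*u ≤ -5 ↔ 4*n + 4*u = 6)
Then branch requires (16*n ≠ 30 ∨ 28*n ≠ 45) ∧ (8*n ≤ 9 ↔ 16*n = 34); else branch requires ((u = n - 9 ∨ n < 7) → ((12*u ≠ 2 ∨ 21*u ≠ -4) ∧ (6*u ≤ -5 ↔ 12*u = 6))) ∧ ((¬(u = n - 9 ∨ n < 7)) → ((12*u ≠ 14 ∨ 21*u ≠ 17) ∧ (6*u ≤ 1 ↔ 12*u = 18))).
Before the if: (2*u > n → ((16*n ≠ 30 ∨ 28*n ≠ 45) ∧ (8*n ≤ 9 ↔ 16*n = 34))) ∧ ((¬(2*u > n)) → (((u = n - 9 ∨ n < 7) → ((12*u ≠ 2 ∨ 21*u ≠ -4) ∧ (6*u ≤ -5 ↔ 12*u = 6))) ∧ ((¬(u = n - 9 ∨ n < 7)) → ((12*u ≠ 14 ∨ 21*u ≠ 17) ∧ (6*u ≤ 1 ↔ 12*u = 18)))))
Before skip: (2*u > n → ((16*n ≠ 30 ∨ 28*n ≠ 45) ∧ (8*n ≤ 9 ↔ 16*n = 34))) ∧ ((¬(2*u > n)) → (((u = n - 9 ∨ n < 7) → ((12*u ≠ 2 ∨ 21*u ≠ -4) ∧ (6*u ≤ -5 ↔ 12*u = 6))) ∧ ((¬(u = n - 9 ∨ n < 7)) → ((12*u ≠ 14 ∨ 21*u ≠ 17) ∧ (6*u ≤ 1 ↔ 12*u = 18)))))
Answer: WP = (2*u > n → ((16*n ≠ 30 ∨ 28*n ≠ 45) ∧ (8*n ≤ 9 ↔ 16*n = 34))) ∧ ((¬(2*u > n)) → (((u = n - 9 ∨ n < 7) → ((12*u ≠ 2 ∨ 21*u ≠ -4) ∧ (6*u ≤ -5 ↔ 12*u = 6))) ∧ ((¬(u = n - 9 ∨ n < 7)) → ((12*u ≠ 14 ∨ 21*u ≠ 17) ∧ (6*u ≤ 1 ↔ 12*u = 18)))))


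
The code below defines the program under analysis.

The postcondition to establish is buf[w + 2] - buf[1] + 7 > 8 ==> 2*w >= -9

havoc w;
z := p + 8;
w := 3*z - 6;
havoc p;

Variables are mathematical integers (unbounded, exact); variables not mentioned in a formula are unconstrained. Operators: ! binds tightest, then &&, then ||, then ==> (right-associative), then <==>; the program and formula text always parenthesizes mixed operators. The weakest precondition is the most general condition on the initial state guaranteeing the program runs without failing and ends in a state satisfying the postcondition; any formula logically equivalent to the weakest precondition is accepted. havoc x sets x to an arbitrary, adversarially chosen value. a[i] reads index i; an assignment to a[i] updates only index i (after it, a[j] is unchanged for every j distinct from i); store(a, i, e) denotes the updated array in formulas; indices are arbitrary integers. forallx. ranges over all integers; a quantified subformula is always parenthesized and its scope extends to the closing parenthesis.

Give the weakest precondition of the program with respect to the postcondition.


Working backward. After the program, the postcondition buf[w + 2] - buf[1] + 7 > 8 ==> 2*w >= -9 must hold; in canonical form it is buf[w + 2] > buf[1] + 1 ==> 2*w >= -9.
Before havoc p: buf[w + 2] > buf[1] + 1 ==> 2*w >= -9
Before w := 3*z - 6: buf[3*z - 4] > buf[1] + 1 ==> 6*z >= 3
Before z := p + 8: buf[3*p + 20] > buf[1] + 1 ==> 6*p >= -45
Before havoc w: buf[3*p + 20] > buf[1] + 1 ==> 6*p >= -45
Answer: WP = buf[3*p + 20] > buf[1] + 1 ==> 6*p >= -45


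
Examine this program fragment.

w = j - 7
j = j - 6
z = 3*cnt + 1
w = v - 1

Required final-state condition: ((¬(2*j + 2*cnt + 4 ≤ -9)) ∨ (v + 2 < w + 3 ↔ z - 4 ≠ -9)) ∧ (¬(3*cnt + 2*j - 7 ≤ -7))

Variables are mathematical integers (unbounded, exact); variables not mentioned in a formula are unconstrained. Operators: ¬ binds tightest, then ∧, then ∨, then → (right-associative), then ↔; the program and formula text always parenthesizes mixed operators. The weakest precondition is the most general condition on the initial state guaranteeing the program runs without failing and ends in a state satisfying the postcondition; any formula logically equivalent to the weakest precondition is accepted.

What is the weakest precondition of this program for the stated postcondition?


Working backward. After the program, the postcondition ((¬(2*j + 2*cnt + 4 ≤ -9)) ∨ (v + 2 < w + 3 ↔ z - 4 ≠ -9)) ∧ (¬(3*cnt + 2*j - 7 ≤ -7)) must hold; in canonical form it is ((¬(2*cnt + 2*j ≤ -13)) ∨ (v < w + 1 ↔ z ≠ -5)) ∧ (¬(3*cnt + 2*j ≤ 0)).
Before w := v - 1: ((¬(2*cnt + 2*j ≤ -13)) ∨ (¬(z ≠ -5))) ∧ (¬(3*cnt + 2*j ≤ 0))
Before z := 3*cnt + 1: ((¬(2*cnt + 2*j ≤ -13)) ∨ (¬(3*cnt ≠ -6))) ∧ (¬(3*cnt + 2*j ≤ 0))
Before j := j - 6: ((¬(2*cnt + 2*j ≤ -1)) ∨ (¬(3*cnt ≠ -6))) ∧ (¬(3*cnt + 2*j ≤ 12))
Before w := j - 7: ((¬(2*cnt + 2*j ≤ -1)) ∨ (¬(3*cnt ≠ -6))) ∧ (¬(3*cnt + 2*j ≤ 12))
Answer: WP = ((¬(2*cnt + 2*j ≤ -1)) ∨ (¬(3*cnt ≠ -6))) ∧ (¬(3*cnt + 2*j ≤ 12))


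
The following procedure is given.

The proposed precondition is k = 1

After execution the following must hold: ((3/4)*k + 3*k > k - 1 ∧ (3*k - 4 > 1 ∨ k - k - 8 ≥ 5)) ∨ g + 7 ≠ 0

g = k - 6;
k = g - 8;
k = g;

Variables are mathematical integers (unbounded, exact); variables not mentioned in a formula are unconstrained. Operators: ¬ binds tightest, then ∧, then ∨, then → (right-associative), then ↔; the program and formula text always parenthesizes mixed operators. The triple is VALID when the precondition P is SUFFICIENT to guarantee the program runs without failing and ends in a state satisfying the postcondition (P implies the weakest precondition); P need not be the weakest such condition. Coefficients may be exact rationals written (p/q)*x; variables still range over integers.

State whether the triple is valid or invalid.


Working backward. After the program, the postcondition ((3/4)*k + 3*k > k - 1 ∧ (3*k - 4 > 1 ∨ k - k - 8 ≥ 5)) ∨ g + 7 ≠ 0 must hold; in canonical form it is ((11/4)*k > -1 ∧ 3*k > 5) ∨ g ≠ -7.
Before k := g: ((11/4)*g > -1 ∧ 3*g > 5) ∨ g ≠ -7
Before k := g - 8: ((11/4)*g > -1 ∧ 3*g > 5) ∨ g ≠ -7
Before g := k - 6: ((11/4)*k > 31/2 ∧ 3*k > 23) ∨ k ≠ -1
The weakest precondition is ((11/4)*k > 31/2 ∧ 3*k > 23) ∨ k ≠ -1.
Check whether k = 1 implies it.
Every state satisfying the precondition satisfies the weakest precondition: the implication holds.
Answer: valid


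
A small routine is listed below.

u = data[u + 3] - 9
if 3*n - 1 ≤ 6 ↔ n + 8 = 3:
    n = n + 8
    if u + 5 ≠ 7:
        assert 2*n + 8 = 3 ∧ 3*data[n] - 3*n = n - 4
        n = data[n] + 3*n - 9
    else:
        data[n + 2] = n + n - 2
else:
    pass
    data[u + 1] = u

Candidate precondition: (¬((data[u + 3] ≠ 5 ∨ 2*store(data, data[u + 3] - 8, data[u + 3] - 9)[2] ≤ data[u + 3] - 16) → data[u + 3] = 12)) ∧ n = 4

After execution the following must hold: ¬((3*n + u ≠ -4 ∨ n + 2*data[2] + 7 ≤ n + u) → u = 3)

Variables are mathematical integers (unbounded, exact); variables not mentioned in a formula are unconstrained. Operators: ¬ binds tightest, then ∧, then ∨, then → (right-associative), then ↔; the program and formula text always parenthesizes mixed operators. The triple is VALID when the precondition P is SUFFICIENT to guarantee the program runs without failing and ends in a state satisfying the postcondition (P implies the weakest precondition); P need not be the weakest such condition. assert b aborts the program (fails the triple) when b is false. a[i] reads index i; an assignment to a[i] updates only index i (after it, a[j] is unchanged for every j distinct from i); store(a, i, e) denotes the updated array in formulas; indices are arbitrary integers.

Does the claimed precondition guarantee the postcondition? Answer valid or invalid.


Working backward. After the program, the postcondition ¬((3*n + u ≠ -4 ∨ n + 2*data[2] + 7 ≤ n + u) → u = 3) must hold; in canonical form it is ¬((3*n + u ≠ -4 ∨ 2*data[2] ≤ u - 7) → u = 3).
Then branch requires (u ≠ 2 → (2*n = -21 ∧ 3*data[n + 8] = 4*n + 28 ∧ (¬((3*data[n + 8] + 9*n + u ≠ -49 ∨ 2*data[2] ≤ u - 7) → u = 3)))) ∧ ((¬(u ≠ 2)) → (¬((3*n + u ≠ -28 ∨ 2*store(data, n + 10, 2*n + 14)[2] ≤ u - 7) → u = 3))); else branch requires ¬((3*n + u ≠ -4 ∨ 2*store(data, u + 1, u)[2] ≤ u - 7) → u = 3).
Before the if: ((3*n ≤ 7 ↔ n = -5) → ((u ≠ 2 → (2*n = -21 ∧ 3*data[n + 8] = 4*n + 28 ∧ (¬((3*data[n + 8] + 9*n + u ≠ -49 ∨ 2*data[2] ≤ u - 7) → u = 3)))) ∧ ((¬(u ≠ 2)) → (¬((3*n + u ≠ -28 ∨ 2*store(data, n + 10, 2*n + 14)[2] ≤ u - 7) → u = 3))))) ∧ ((¬(3*n ≤ 7 ↔ n = -5)) → (¬((3*n + u ≠ -4 ∨ 2*store(data, u + 1, u)[2] ≤ u - 7) → u = 3)))
Before u := data[u + 3] - 9: ((3*n ≤ 7 ↔ n = -5) → ((data[u + 3] ≠ 11 → (2*n = -21 ∧ 3*data[n + 8] = 4*n + 28 ∧ (¬((3*data[n + 8] + data[u + 3] + 9*n ≠ -40 ∨ 2*data[2] ≤ data[u + 3] - 16) → data[u + 3] = 12)))) ∧ ((¬(data[u + 3] ≠ 11)) → (¬((data[u + 3] + 3*n ≠ -19 ∨ 2*store(data, n + 10, 2*n + 14)[2] ≤ data[u + 3] - 16) → data[u + 3] = 12))))) ∧ ((¬(3*n ≤ 7 ↔ n = -5)) → (¬((data[u + 3] + 3*n ≠ 5 ∨ 2*store(data, data[u + 3] - 8, data[u + 3] - 9)[2] ≤ data[u + 3] - 16) → data[u + 3] = 12)))
The weakest precondition is ((3*n ≤ 7 ↔ n = -5) → ((data[u + 3] ≠ 11 → (2*n = -21 ∧ 3*data[n + 8] = 4*n + 28 ∧ (¬((3*data[n + 8] + data[u + 3] + 9*n ≠ -40 ∨ 2*data[2] ≤ data[u + 3] - 16) → data[u + 3] = 12)))) ∧ ((¬(data[u + 3] ≠ 11)) → (¬((data[u + 3] + 3*n ≠ -19 ∨ 2*store(data, n + 10, 2*n + 14)[2] ≤ data[u + 3] - 16) → data[u + 3] = 12))))) ∧ ((¬(3*n ≤ 7 ↔ n = -5)) → (¬((data[u + 3] + 3*n ≠ 5 ∨ 2*store(data, data[u + 3] - 8, data[u + 3] - 9)[2] ≤ data[u + 3] - 16) → data[u + 3] = 12))).
Check whether (¬((data[u + 3] ≠ 5 ∨ 2*store(data, data[u + 3] - 8, data[u + 3] - 9)[2] ≤ data[u + 3] - 16) → data[u + 3] = 12)) ∧ n = 4 implies it.
Countermodel: at the initial state data = {[-4] = 4, [2] = 4, [3] = 4, [12] = 4, [14] = 4, elsewhere 4}, n = 4, u = 0, the precondition holds but the weakest precondition fails.
Answer: invalid


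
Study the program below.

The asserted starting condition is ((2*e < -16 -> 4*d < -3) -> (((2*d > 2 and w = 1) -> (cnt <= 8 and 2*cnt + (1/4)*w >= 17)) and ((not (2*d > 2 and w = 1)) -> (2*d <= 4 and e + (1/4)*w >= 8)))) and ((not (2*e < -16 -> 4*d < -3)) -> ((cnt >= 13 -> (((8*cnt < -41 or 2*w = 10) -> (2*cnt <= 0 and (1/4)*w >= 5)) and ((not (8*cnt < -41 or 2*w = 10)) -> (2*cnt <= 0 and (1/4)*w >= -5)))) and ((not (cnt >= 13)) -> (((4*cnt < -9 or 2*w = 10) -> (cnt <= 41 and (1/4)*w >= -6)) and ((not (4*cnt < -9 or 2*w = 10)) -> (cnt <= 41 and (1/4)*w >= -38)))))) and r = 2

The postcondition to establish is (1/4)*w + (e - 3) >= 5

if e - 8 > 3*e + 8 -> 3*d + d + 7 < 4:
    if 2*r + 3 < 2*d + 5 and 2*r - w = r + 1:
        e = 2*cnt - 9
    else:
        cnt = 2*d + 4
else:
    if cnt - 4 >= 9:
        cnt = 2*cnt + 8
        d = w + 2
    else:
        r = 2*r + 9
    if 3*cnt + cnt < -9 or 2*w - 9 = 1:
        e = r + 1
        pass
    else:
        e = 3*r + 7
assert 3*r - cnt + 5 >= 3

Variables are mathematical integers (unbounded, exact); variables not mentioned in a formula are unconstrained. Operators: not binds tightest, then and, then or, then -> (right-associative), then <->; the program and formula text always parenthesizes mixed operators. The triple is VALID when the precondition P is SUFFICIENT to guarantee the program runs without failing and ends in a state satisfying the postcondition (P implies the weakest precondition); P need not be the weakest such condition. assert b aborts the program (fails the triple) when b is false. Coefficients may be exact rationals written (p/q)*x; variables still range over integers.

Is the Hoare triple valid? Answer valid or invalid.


Working backward. After the program, the postcondition (1/4)*w + (e - 3) >= 5 must hold; in canonical form it is e + (1/4)*w >= 8.
Before assert 3*r - cnt + 5 >= 3: 3*r >= cnt - 2 and e + (1/4)*w >= 8
Then branch requires ((2*r < 2*d + 2 and r = w + 1) -> (3*r >= cnt - 2 and 2*cnt + (1/4)*w >= 17)) and ((not (2*r < 2*d + 2 and r = w + 1)) -> (3*r >= 2*d + 2 and e + (1/4)*w >= 8)); else branch requires (cnt >= 13 -> (((8*cnt < -41 or 2*w = 10) -> (3*r >= 2*cnt + 6 and r + (1/4)*w >= 7)) and ((not (8*cnt < -41 or 2*w = 10)) -> (3*r >= 2*cnt + 6 and 3*r + (1/4)*w >= 1)))) and ((not (cnt >= 13)) -> (((4*cnt < -9 or 2*w = 10) -> (6*r >= cnt - 29 and 2*r + (1/4)*w >= -2)) and ((not (4*cnt < -9 or 2*w = 10)) -> (6*r >= cnt - 29 and 6*r + (1/4)*w >= -26)))).
Before the if: ((2*e < -16 -> 4*d < -3) -> (((2*r < 2*d + 2 and r = w + 1) -> (3*r >= cnt - 2 and 2*cnt + (1/4)*w >= 17)) and ((not (2*r < 2*d + 2 and r = w + 1)) -> (3*r >= 2*d + 2 and e + (1/4)*w >= 8)))) and ((not (2*e < -16 -> 4*d < -3)) -> ((cnt >= 13 -> (((8*cnt < -41 or 2*w = 10) -> (3*r >= 2*cnt + 6 and r + (1/4)*w >= 7)) and ((not (8*cnt < -41 or 2*w = 10)) -> (3*r >= 2*cnt + 6 and 3*r + (1/4)*w >= 1)))) and ((not (cnt >= 13)) -> (((4*cnt < -9 or 2*w = 10) -> (6*r >= cnt - 29 and 2*r + (1/4)*w >= -2)) and ((not (4*cnt < -9 or 2*w = 10)) -> (6*r >= cnt - 29 and 6*r + (1/4)*w >= -26))))))
The weakest precondition is ((2*e < -16 -> 4*d < -3) -> (((2*r < 2*d + 2 and r = w + 1) -> (3*r >= cnt - 2 and 2*cnt + (1/4)*w >= 17)) and ((not (2*r < 2*d + 2 and r = w + 1)) -> (3*r >= 2*d + 2 and e + (1/4)*w >= 8)))) and ((not (2*e < -16 -> 4*d < -3)) -> ((cnt >= 13 -> (((8*cnt < -41 or 2*w = 10) -> (3*r >= 2*cnt + 6 and r + (1/4)*w >= 7)) and ((not (8*cnt < -41 or 2*w = 10)) -> (3*r >= 2*cnt + 6 and 3*r + (1/4)*w >= 1)))) and ((not (cnt >= 13)) -> (((4*cnt < -9 or 2*w = 10) -> (6*r >= cnt - 29 and 2*r + (1/4)*w >= -2)) and ((not (4*cnt < -9 or 2*w = 10)) -> (6*r >= cnt - 29 and 6*r + (1/4)*w >= -26)))))).
Check whether ((2*e < -16 -> 4*d < -3) -> (((2*d > 2 and w = 1) -> (cnt <= 8 and 2*cnt + (1/4)*w >= 17)) and ((not (2*d > 2 and w = 1)) -> (2*d <= 4 and e + (1/4)*w >= 8)))) and ((not (2*e < -16 -> 4*d < -3)) -> ((cnt >= 13 -> (((8*cnt < -41 or 2*w = 10) -> (2*cnt <= 0 and (1/4)*w >= 5)) and ((not (8*cnt < -41 or 2*w = 10)) -> (2*cnt <= 0 and (1/4)*w >= -5)))) and ((not (cnt >= 13)) -> (((4*cnt < -9 or 2*w = 10) -> (cnt <= 41 and (1/4)*w >= -6)) and ((not (4*cnt < -9 or 2*w = 10)) -> (cnt <= 41 and (1/4)*w >= -38)))))) and r = 2 implies it.
Every state satisfying the precondition satisfies the weakest precondition: the implication holds.
Answer: valid


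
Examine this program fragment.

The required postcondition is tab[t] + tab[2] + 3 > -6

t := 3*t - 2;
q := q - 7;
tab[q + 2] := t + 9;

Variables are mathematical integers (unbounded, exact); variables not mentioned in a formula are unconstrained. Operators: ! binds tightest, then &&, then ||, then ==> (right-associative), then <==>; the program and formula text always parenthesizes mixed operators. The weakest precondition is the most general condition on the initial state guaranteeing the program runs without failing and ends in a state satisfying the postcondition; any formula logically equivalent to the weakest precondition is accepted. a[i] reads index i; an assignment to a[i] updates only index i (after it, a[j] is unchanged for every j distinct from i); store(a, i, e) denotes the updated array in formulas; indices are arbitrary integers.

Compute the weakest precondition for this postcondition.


Working backward. After the program, the postcondition tab[t] + tab[2] + 3 > -6 must hold; in canonical form it is tab[2] + tab[t] > -9.
Before tab[q + 2] := t + 9: store(tab, q + 2, t + 9)[2] + store(tab, q + 2, t + 9)[t] > -9
Before q := q - 7: store(tab, q - 5, t + 9)[2] + store(tab, q - 5, t + 9)[t] > -9
Before t := 3*t - 2: store(tab, q - 5, 3*t + 7)[2] + store(tab, q - 5, 3*t + 7)[3*t - 2] > -9
Answer: WP = store(tab, q - 5, 3*t + 7)[2] + store(tab, q - 5, 3*t + 7)[3*t - 2] > -9


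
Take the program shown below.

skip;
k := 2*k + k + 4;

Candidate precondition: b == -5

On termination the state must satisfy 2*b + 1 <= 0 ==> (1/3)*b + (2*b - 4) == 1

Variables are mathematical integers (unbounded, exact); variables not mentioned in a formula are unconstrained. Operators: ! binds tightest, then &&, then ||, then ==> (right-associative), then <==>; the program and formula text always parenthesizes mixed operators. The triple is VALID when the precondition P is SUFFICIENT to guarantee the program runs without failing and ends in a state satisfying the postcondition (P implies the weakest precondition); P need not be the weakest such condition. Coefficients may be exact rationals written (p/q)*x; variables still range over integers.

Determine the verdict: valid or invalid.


Working backward. After the program, the postcondition 2*b + 1 <= 0 ==> (1/3)*b + (2*b - 4) == 1 must hold; in canonical form it is 2*b <= -1 ==> (7/3)*b == 5.
Before k := 2*k + k + 4: 2*b <= -1 ==> (7/3)*b == 5
Before skip: 2*b <= -1 ==> (7/3)*b == 5
The weakest precondition is 2*b <= -1 ==> (7/3)*b == 5.
Check whether b == -5 implies it.
Countermodel: at the initial state b = -5, the precondition holds but the weakest precondition fails.
Answer: invalid


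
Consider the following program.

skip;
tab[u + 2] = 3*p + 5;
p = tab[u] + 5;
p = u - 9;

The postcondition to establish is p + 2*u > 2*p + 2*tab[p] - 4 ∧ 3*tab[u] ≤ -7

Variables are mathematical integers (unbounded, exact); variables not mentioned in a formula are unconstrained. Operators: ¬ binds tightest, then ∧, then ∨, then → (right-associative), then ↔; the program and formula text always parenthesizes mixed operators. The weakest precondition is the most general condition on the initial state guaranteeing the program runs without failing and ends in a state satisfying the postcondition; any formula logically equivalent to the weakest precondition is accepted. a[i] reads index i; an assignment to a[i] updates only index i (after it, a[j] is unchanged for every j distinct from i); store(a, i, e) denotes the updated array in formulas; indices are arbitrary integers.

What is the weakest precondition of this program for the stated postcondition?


Working backward. After the program, the postcondition p + 2*u > 2*p + 2*tab[p] - 4 ∧ 3*tab[u] ≤ -7 must hold; in canonical form it is 2*u > 2*tab[p] + p - 4 ∧ 3*tab[u] ≤ -7.
Before p := u - 9: u > 2*tab[u - 9] - 13 ∧ 3*tab[u] ≤ -7
Before p := tab[u] + 5: u > 2*tab[u - 9] - 13 ∧ 3*tab[u] ≤ -7
Before tab[u + 2] := 3*p + 5: u > 2*store(tab, u + 2, 3*p + 5)[u - 9] - 13 ∧ 3*store(tab, u + 2, 3*p + 5)[u] ≤ -7
Before skip: u > 2*store(tab, u + 2, 3*p + 5)[u - 9] - 13 ∧ 3*store(tab, u + 2, 3*p + 5)[u] ≤ -7
Answer: WP = u > 2*store(tab, u + 2, 3*p + 5)[u - 9] - 13 ∧ 3*store(tab, u + 2, 3*p + 5)[u] ≤ -7


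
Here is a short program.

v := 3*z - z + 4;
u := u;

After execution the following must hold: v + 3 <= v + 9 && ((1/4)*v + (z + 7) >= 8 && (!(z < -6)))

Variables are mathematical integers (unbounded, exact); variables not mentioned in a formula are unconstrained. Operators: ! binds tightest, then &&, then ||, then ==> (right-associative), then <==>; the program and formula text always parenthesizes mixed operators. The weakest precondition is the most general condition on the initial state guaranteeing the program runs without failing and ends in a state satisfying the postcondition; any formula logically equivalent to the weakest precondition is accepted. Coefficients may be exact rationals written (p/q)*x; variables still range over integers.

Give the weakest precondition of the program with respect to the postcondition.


Working backward. After the program, the postcondition v + 3 <= v + 9 && ((1/4)*v + (z + 7) >= 8 && (!(z < -6))) must hold; in canonical form it is (1/4)*v + z >= 1 && (!(z < -6)).
Before u := u: (1/4)*v + z >= 1 && (!(z < -6))
Before v := 3*z - z + 4: (3/2)*z >= 0 && (!(z < -6))
Answer: WP = (3/2)*z >= 0 && (!(z < -6))


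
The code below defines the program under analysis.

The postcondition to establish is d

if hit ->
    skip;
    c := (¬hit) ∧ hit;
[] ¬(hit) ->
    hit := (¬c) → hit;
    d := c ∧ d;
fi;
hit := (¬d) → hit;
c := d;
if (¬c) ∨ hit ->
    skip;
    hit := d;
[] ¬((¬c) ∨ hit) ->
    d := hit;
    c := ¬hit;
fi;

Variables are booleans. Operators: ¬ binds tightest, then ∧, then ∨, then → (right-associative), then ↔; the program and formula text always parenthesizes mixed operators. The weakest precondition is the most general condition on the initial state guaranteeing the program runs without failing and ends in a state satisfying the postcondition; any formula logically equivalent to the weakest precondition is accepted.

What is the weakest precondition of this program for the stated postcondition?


Working backward. After the program, d must hold.
Then branch requires d; else branch requires hit.
Before the if: (((¬c) ∨ hit) → d) ∧ ((¬((¬c) ∨ hit)) → hit)
Before c := d: (((¬d) ∨ hit) → d) ∧ ((¬((¬d) ∨ hit)) → hit)
Before hit := (¬d) → hit: (((¬d) ∨ ((¬d) → hit)) → d) ∧ ((¬((¬d) ∨ ((¬d) → hit))) → ((¬d) → hit))
Then branch requires (((¬d) ∨ ((¬d) → hit)) → d) ∧ ((¬((¬d) ∨ ((¬d) → hit))) → ((¬d) → hit)); else branch requires (((¬(c ∧ d)) ∨ ((¬(c ∧ d)) → ((¬c) → hit))) → (c ∧ d)) ∧ ((¬((¬(c ∧ d)) ∨ ((¬(c ∧ d)) → ((¬c) → hit)))) → ((¬(c ∧ d)) → ((¬c) → hit))).
Before the if: (hit → ((((¬d) ∨ ((¬d) → hit)) → d) ∧ ((¬((¬d) ∨ ((¬d) → hit))) → ((¬d) → hit)))) ∧ ((¬hit) → ((((¬(c ∧ d)) ∨ ((¬(c ∧ d)) → ((¬c) → hit))) → (c ∧ d)) ∧ ((¬((¬(c ∧ d)) ∨ ((¬(c ∧ d)) → ((¬c) → hit)))) → ((¬(c ∧ d)) → ((¬c) → hit)))))
Answer: WP = (hit → ((((¬d) ∨ ((¬d) → hit)) → d) ∧ ((¬((¬d) ∨ ((¬d) → hit))) → ((¬d) → hit)))) ∧ ((¬hit) → ((((¬(c ∧ d)) ∨ ((¬(c ∧ d)) → ((¬c) → hit))) → (c ∧ d)) ∧ ((¬((¬(c ∧ d)) ∨ ((¬(c ∧ d)) → ((¬c) → hit)))) → ((¬(c ∧ d)) → ((¬c) → hit)))))


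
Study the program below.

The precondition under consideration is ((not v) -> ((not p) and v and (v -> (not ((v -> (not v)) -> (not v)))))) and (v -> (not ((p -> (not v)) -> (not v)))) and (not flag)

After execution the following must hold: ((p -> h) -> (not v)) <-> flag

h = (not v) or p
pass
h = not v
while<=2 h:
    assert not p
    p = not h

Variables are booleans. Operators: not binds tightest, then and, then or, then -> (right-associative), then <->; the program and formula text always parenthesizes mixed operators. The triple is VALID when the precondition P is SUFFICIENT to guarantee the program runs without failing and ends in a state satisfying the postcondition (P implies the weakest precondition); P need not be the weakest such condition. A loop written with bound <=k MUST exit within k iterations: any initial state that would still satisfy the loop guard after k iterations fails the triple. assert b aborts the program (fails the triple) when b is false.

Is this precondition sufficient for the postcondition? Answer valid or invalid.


Working backward. After the program, ((p -> h) -> (not v)) <-> flag must hold.
Before the loop (bound <=2), unroll the exhaustion recursion (WP_0 = exit-now case; WP_j = one more guarded iteration, up to j = 2):
  WP_0: (not h) and (((p -> h) -> (not v)) <-> flag)
  WP_1: (h -> ((not p) and (not h) and ((((not h) -> h) -> (not v)) <-> flag))) and ((not h) -> (((p -> h) -> (not v)) <-> flag))
  WP_2: (h -> ((not p) and (not h) and ((not h) -> ((((not h) -> h) -> (not v)) <-> flag)))) and ((not h) -> (((p -> h) -> (not v)) <-> flag))
So before the loop: (h -> ((not p) and (not h) and ((not h) -> ((((not h) -> h) -> (not v)) <-> flag)))) and ((not h) -> (((p -> h) -> (not v)) <-> flag))
Before h := not v: ((not v) -> ((not p) and v and (v -> (((v -> (not v)) -> (not v)) <-> flag)))) and (v -> (((p -> (not v)) -> (not v)) <-> flag))
Before skip: ((not v) -> ((not p) and v and (v -> (((v -> (not v)) -> (not v)) <-> flag)))) and (v -> (((p -> (not v)) -> (not v)) <-> flag))
Before h := (not v) or p: ((not v) -> ((not p) and v and (v -> (((v -> (not v)) -> (not v)) <-> flag)))) and (v -> (((p -> (not v)) -> (not v)) <-> flag))
The weakest precondition is ((not v) -> ((not p) and v and (v -> (((v -> (not v)) -> (not v)) <-> flag)))) and (v -> (((p -> (not v)) -> (not v)) <-> flag)).
Check whether ((not v) -> ((not p) and v and (v -> (not ((v -> (not v)) -> (not v)))))) and (v -> (not ((p -> (not v)) -> (not v)))) and (not flag) implies it.
Every state satisfying the precondition satisfies the weakest precondition: the implication holds.
Answer: valid


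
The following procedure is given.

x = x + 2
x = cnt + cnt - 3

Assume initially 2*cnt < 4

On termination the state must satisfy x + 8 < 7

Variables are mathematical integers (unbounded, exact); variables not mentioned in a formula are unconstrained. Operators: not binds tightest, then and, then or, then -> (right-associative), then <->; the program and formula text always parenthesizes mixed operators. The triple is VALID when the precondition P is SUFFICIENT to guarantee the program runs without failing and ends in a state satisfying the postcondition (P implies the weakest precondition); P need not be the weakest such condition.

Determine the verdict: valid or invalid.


Working backward. After the program, the postcondition x + 8 < 7 must hold; in canonical form it is x < -1.
Before x := cnt + cnt - 3: 2*cnt < 2
Before x := x + 2: 2*cnt < 2
The weakest precondition is 2*cnt < 2.
Check whether 2*cnt < 4 implies it.
Countermodel: at the initial state cnt = 1, the precondition holds but the weakest precondition fails.
Answer: invalid


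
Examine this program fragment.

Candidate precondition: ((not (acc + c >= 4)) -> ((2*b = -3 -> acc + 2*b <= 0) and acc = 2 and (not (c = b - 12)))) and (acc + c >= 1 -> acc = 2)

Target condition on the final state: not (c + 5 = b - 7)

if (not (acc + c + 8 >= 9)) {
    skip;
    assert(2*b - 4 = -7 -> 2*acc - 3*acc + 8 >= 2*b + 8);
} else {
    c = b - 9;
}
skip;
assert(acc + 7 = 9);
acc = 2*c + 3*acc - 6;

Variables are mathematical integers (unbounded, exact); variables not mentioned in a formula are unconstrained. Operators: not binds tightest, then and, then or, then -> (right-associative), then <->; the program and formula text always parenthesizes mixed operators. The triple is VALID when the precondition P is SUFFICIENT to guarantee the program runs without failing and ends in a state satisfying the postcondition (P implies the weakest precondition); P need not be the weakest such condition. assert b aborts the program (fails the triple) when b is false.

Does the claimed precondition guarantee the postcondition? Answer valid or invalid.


Working backward. After the program, the postcondition not (c + 5 = b - 7) must hold; in canonical form it is not (c = b - 12).
Before acc := 2*c + 3*acc - 6: not (c = b - 12)
Before assert acc + 7 = 9: acc = 2 and (not (c = b - 12))
Before skip: acc = 2 and (not (c = b - 12))
Then branch requires (2*b = -3 -> acc + 2*b <= 0) and acc = 2 and (not (c = b - 12)); else branch requires acc = 2.
Before the if: ((not (acc + c >= 1)) -> ((2*b = -3 -> acc + 2*b <= 0) and acc = 2 and (not (c = b - 12)))) and (acc + c >= 1 -> acc = 2)
The weakest precondition is ((not (acc + c >= 1)) -> ((2*b = -3 -> acc + 2*b <= 0) and acc = 2 and (not (c = b - 12)))) and (acc + c >= 1 -> acc = 2).
Check whether ((not (acc + c >= 4)) -> ((2*b = -3 -> acc + 2*b <= 0) and acc = 2 and (not (c = b - 12)))) and (acc + c >= 1 -> acc = 2) implies it.
Every state satisfying the precondition satisfies the weakest precondition: the implication holds.
Answer: valid


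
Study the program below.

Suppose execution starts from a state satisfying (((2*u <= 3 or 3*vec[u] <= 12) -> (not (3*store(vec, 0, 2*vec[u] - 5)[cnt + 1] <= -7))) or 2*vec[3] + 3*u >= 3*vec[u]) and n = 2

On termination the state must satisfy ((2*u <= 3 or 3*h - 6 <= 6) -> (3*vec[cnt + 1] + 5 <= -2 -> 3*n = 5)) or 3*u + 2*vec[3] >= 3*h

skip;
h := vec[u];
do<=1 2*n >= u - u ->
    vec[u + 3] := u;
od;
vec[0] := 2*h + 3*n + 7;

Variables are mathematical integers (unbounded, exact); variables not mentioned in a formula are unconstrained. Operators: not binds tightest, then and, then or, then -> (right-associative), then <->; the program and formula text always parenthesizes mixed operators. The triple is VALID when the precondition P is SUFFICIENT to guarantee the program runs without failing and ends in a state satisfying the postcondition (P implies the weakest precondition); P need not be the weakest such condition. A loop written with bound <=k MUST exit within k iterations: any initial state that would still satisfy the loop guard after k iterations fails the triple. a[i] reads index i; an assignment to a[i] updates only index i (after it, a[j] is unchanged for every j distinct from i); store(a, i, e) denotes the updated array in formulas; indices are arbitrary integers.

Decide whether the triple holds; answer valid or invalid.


Working backward. After the program, the postcondition ((2*u <= 3 or 3*h - 6 <= 6) -> (3*vec[cnt + 1] + 5 <= -2 -> 3*n = 5)) or 3*u + 2*vec[3] >= 3*h must hold; in canonical form it is ((2*u <= 3 or 3*h <= 12) -> (3*vec[cnt + 1] <= -7 -> 3*n = 5)) or 2*vec[3] + 3*u >= 3*h.
Before vec[0] := 2*h + 3*n + 7: ((2*u <= 3 or 3*h <= 12) -> (3*store(vec, 0, 2*h + 3*n + 7)[cnt + 1] <= -7 -> 3*n = 5)) or 2*vec[3] + 3*u >= 3*h
Before the loop (bound <=1), unroll the exhaustion recursion (WP_0 = exit-now case; WP_j = one more guarded iteration, up to j = 1):
  WP_0: (not (2*n >= 0)) and (((2*u <= 3 or 3*h <= 12) -> (3*store(vec, 0, 2*h + 3*n + 7)[cnt + 1] <= -7 -> 3*n = 5)) or 2*vec[3] + 3*u >= 3*h)
  WP_1: (2*n >= 0 -> ((not (2*n >= 0)) and (((2*u <= 3 or 3*h <= 12) -> (3*store(store(vec, u + 3, u), 0, 2*h + 3*n + 7)[cnt + 1] <= -7 -> 3*n = 5)) or 2*store(vec, u + 3, u)[3] + 3*u >= 3*h))) and ((not (2*n >= 0)) -> (((2*u <= 3 or 3*h <= 12) -> (3*store(vec, 0, 2*h + 3*n + 7)[cnt + 1] <= -7 -> 3*n = 5)) or 2*vec[3] + 3*u >= 3*h))
So before the loop: (2*n >= 0 -> ((not (2*n >= 0)) and (((2*u <= 3 or 3*h <= 12) -> (3*store(store(vec, u + 3, u), 0, 2*h + 3*n + 7)[cnt + 1] <= -7 -> 3*n = 5)) or 2*store(vec, u + 3, u)[3] + 3*u >= 3*h))) and ((not (2*n >= 0)) -> (((2*u <= 3 or 3*h <= 12) -> (3*store(vec, 0, 2*h + 3*n + 7)[cnt + 1] <= -7 -> 3*n = 5)) or 2*vec[3] + 3*u >= 3*h))
Before h := vec[u]: (2*n >= 0 -> ((not (2*n >= 0)) and (((2*u <= 3 or 3*vec[u] <= 12) -> (3*store(store(vec, u + 3, u), 0, 2*vec[u] + 3*n + 7)[cnt + 1] <= -7 -> 3*n = 5)) or 2*store(vec, u + 3, u)[3] + 3*u >= 3*vec[u]))) and ((not (2*n >= 0)) -> (((2*u <= 3 or 3*vec[u] <= 12) -> (3*store(vec, 0, 2*vec[u] + 3*n + 7)[cnt + 1] <= -7 -> 3*n = 5)) or 2*vec[3] + 3*u >= 3*vec[u]))
Before skip: (2*n >= 0 -> ((not (2*n >= 0)) and (((2*u <= 3 or 3*vec[u] <= 12) -> (3*store(store(vec, u + 3, u), 0, 2*vec[u] + 3*n + 7)[cnt + 1] <= -7 -> 3*n = 5)) or 2*store(vec, u + 3, u)[3] + 3*u >= 3*vec[u]))) and ((not (2*n >= 0)) -> (((2*u <= 3 or 3*vec[u] <= 12) -> (3*store(vec, 0, 2*vec[u] + 3*n + 7)[cnt + 1] <= -7 -> 3*n = 5)) or 2*vec[3] + 3*u >= 3*vec[u]))
The weakest precondition is (2*n >= 0 -> ((not (2*n >= 0)) and (((2*u <= 3 or 3*vec[u] <= 12) -> (3*store(store(vec, u + 3, u), 0, 2*vec[u] + 3*n + 7)[cnt + 1] <= -7 -> 3*n = 5)) or 2*store(vec, u + 3, u)[3] + 3*u >= 3*vec[u]))) and ((not (2*n >= 0)) -> (((2*u <= 3 or 3*vec[u] <= 12) -> (3*store(vec, 0, 2*vec[u] + 3*n + 7)[cnt + 1] <= -7 -> 3*n = 5)) or 2*vec[3] + 3*u >= 3*vec[u])).
Check whether (((2*u <= 3 or 3*vec[u] <= 12) -> (not (3*store(vec, 0, 2*vec[u] - 5)[cnt + 1] <= -7))) or 2*vec[3] + 3*u >= 3*vec[u]) and n = 2 implies it.
Countermodel: at the initial state cnt = 5, n = 2, u = 15215, vec = {[0] = 2, [3] = 2, [6] = 15521, [15215] = 7040, [15218] = 2, elsewhere 2}, the precondition holds but the weakest precondition fails.
Answer: invalid


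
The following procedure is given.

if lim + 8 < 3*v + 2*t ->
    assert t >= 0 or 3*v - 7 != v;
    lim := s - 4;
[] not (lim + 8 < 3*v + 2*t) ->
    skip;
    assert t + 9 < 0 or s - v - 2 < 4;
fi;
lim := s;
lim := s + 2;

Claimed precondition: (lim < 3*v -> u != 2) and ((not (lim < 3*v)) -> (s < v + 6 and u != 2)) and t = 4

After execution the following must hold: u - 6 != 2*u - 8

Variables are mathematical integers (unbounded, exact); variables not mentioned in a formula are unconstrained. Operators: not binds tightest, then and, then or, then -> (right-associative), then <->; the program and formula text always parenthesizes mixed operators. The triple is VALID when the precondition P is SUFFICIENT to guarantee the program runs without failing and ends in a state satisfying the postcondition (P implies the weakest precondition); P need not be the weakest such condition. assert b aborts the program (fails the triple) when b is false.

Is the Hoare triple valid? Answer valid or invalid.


Working backward. After the program, the postcondition u - 6 != 2*u - 8 must hold; in canonical form it is u != 2.
Before lim := s + 2: u != 2
Before lim := s: u != 2
Then branch requires (t >= 0 or 2*v != 7) and u != 2; else branch requires (t < -9 or s < v + 6) and u != 2.
Before the if: (lim < 2*t + 3*v - 8 -> ((t >= 0 or 2*v != 7) and u != 2)) and ((not (lim < 2*t + 3*v - 8)) -> ((t < -9 or s < v + 6) and u != 2))
The weakest precondition is (lim < 2*t + 3*v - 8 -> ((t >= 0 or 2*v != 7) and u != 2)) and ((not (lim < 2*t + 3*v - 8)) -> ((t < -9 or s < v + 6) and u != 2)).
Check whether (lim < 3*v -> u != 2) and ((not (lim < 3*v)) -> (s < v + 6 and u != 2)) and t = 4 implies it.
Every state satisfying the precondition satisfies the weakest precondition: the implication holds.
Answer: valid


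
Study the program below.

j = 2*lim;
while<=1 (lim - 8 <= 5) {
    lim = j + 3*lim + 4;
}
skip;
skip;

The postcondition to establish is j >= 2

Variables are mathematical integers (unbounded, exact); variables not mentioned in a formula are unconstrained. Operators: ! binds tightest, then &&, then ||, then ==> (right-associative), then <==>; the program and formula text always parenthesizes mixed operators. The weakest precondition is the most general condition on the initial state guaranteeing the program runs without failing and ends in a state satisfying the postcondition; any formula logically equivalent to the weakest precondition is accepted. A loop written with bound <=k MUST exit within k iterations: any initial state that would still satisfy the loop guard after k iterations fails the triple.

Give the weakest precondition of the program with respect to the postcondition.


Working backward. After the program, j >= 2 must hold.
Before skip: j >= 2
Before skip: j >= 2
Before the loop (bound <=1), unroll the exhaustion recursion (WP_0 = exit-now case; WP_j = one more guarded iteration, up to j = 1):
  WP_0: (!(lim <= 13)) && j >= 2
  WP_1: (lim <= 13 ==> ((!(j + 3*lim <= 9)) && j >= 2)) && ((!(lim <= 13)) ==> j >= 2)
So before the loop: (lim <= 13 ==> ((!(j + 3*lim <= 9)) && j >= 2)) && ((!(lim <= 13)) ==> j >= 2)
Before j := 2*lim: (lim <= 13 ==> ((!(5*lim <= 9)) && 2*lim >= 2)) && ((!(lim <= 13)) ==> 2*lim >= 2)
Answer: WP = (lim <= 13 ==> ((!(5*lim <= 9)) && 2*lim >= 2)) && ((!(lim <= 13)) ==> 2*lim >= 2)


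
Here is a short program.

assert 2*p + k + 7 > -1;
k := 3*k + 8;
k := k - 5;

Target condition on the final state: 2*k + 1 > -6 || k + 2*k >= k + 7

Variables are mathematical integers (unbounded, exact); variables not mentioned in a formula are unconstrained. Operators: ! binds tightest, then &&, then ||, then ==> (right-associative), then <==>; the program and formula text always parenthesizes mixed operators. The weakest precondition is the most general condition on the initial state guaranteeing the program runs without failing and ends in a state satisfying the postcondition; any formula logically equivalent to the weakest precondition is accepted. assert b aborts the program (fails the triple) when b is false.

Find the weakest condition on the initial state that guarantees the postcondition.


Working backward. After the program, the postcondition 2*k + 1 > -6 || k + 2*k >= k + 7 must hold; in canonical form it is 2*k > -7 || 2*k >= 7.
Before k := k - 5: 2*k > 3 || 2*k >= 17
Before k := 3*k + 8: 6*k > -13 || 6*k >= 1
Before assert 2*p + k + 7 > -1: k + 2*p > -8 && (6*k > -13 || 6*k >= 1)
Answer: WP = k + 2*p > -8 && (6*k > -13 || 6*k >= 1)


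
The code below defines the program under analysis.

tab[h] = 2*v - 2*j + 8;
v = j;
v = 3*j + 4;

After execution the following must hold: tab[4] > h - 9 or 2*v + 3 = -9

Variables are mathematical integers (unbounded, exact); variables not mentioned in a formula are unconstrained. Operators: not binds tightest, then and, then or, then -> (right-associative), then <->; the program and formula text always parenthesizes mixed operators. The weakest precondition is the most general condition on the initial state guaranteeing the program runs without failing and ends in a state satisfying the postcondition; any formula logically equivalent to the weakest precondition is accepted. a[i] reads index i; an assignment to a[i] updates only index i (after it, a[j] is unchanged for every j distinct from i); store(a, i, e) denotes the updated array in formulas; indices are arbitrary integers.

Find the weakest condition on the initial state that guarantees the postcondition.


Working backward. After the program, the postcondition tab[4] > h - 9 or 2*v + 3 = -9 must hold; in canonical form it is tab[4] > h - 9 or 2*v = -12.
Before v := 3*j + 4: tab[4] > h - 9 or 6*j = -20
Before v := j: tab[4] > h - 9 or 6*j = -20
Before tab[h] := 2*v - 2*j + 8: store(tab, h, -2*j + 2*v + 8)[4] > h - 9 or 6*j = -20
Answer: WP = store(tab, h, -2*j + 2*v + 8)[4] > h - 9 or 6*j = -20


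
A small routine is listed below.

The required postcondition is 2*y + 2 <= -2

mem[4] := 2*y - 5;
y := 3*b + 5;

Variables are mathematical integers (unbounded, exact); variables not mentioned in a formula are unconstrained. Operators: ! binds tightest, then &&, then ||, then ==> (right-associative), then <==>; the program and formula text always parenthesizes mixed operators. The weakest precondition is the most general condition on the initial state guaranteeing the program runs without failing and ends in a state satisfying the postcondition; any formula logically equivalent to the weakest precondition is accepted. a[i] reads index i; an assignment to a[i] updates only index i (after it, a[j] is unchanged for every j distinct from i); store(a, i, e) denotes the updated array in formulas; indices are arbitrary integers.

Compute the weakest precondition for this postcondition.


Working backward. After the program, the postcondition 2*y + 2 <= -2 must hold; in canonical form it is 2*y <= -4.
Before y := 3*b + 5: 6*b <= -14
Before mem[4] := 2*y - 5: 6*b <= -14
Answer: WP = 6*b <= -14
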